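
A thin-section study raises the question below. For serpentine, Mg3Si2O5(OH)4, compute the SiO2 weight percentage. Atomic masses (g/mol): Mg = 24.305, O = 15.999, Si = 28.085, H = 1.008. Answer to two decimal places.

43.36 wt%

M(Mg3Si2O5(OH)4) = 277.108 g/mol; M(SiO2) = 60.083 g/mol.
Moles SiO2 per formula unit = 2 Si ÷ 1 = 2.0000.
SiO2 fraction = (2.0000 × 60.083) / 277.108 = 120.166/277.108 = 0.4336.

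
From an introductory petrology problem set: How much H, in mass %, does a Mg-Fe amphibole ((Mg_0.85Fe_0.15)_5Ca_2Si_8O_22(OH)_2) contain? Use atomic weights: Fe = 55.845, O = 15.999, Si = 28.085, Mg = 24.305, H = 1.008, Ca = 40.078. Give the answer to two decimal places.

Molar mass of (Mg_0.85Fe_0.15)_5Ca_2Si_8O_22(OH)_2: 4.25×24.305 + 0.75×55.845 + 2×40.078 + 8×28.085 + 24×15.999 + 2×1.008 = 836.008 g/mol.
Mass of H per formula unit: 2 × 1.008 = 2.016 g.
Weight fraction H = 2.016 / 836.008 = 0.0024.

0.24 mass %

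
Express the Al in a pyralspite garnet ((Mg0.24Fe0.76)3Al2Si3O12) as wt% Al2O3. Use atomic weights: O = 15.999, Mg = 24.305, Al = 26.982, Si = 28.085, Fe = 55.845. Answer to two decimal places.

21.46 wt%

Formula mass = 475.033 g/mol.
2 Al → 1.0000 mol Al2O3 per formula unit; M(Al2O3) = 101.961, so Al2O3 mass = 101.961 g.
101.961/475.033 × 100 = 21.46 wt%.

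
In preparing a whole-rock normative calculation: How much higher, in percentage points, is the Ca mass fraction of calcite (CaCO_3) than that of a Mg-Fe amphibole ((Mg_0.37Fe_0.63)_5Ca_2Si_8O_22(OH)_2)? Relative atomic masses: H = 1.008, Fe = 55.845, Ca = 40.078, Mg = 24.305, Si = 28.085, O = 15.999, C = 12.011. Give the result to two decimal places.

M(CaCO_3) = 100.086 g/mol, so wt% Ca = 40.078/100.086 × 100 = 40.04%.
M((Mg_0.37Fe_0.63)_5Ca_2Si_8O_22(OH)_2) = 911.704 g/mol, so wt% Ca = 80.156/911.704 × 100 = 8.79%.
40.04 − 8.79 = 31.25 pp.

31.25 percentage points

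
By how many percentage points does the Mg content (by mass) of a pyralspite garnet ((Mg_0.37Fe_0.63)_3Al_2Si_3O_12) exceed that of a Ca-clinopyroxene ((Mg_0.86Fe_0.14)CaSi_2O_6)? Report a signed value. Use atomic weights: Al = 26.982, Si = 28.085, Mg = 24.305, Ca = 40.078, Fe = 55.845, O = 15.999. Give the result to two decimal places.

-3.63 percentage points

M((Mg_0.37Fe_0.63)_3Al_2Si_3O_12) = 462.733 g/mol, so wt% Mg = 26.979/462.733 × 100 = 5.83%.
M((Mg_0.86Fe_0.14)CaSi_2O_6) = 220.963 g/mol, so wt% Mg = 20.902/220.963 × 100 = 9.46%.
5.83 − 9.46 = -3.63 pp.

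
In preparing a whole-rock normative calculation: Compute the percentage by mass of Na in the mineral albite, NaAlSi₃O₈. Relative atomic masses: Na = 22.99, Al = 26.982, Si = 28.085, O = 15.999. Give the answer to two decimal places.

Formula mass = 1×22.99 + 1×26.982 + 3×28.085 + 8×15.999 = 262.219 g/mol, of which 22.990 g is Na.
So Na makes up 22.990/262.219 = 0.0877 of the mass, i.e. 8.77%.

8.77 mass %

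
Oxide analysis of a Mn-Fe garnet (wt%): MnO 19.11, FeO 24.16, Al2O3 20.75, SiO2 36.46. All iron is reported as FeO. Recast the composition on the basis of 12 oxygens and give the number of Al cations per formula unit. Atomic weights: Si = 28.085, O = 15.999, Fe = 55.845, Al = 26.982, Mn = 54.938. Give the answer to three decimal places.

MnO (M=70.937): mol = 0.26939; Mn = 0.26939, O = 0.26939.
FeO (M=71.844): mol = 0.33628; Fe = 0.33628, O = 0.33628.
Al2O3 (M=101.961): mol = 0.20351; Al = 0.40702, O = 0.61053.
SiO2 (M=60.083): mol = 0.60683; Si = 0.60683, O = 1.21366.
ΣO = 2.42986; factor = 12/ΣO = 4.93856.
Al apfu = 0.40702 × 4.93856 = 2.010.

2.010 Al apfu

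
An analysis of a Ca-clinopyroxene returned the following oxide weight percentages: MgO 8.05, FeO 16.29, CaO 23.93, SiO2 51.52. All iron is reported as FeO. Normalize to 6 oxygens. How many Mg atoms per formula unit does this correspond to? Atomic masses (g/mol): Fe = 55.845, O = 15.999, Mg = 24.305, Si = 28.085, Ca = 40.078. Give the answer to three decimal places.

MgO: 8.05/40.304 = 0.19973 mol → 0.19973 mol Mg, 0.19973 mol O.
FeO: 16.29/71.844 = 0.22674 mol → 0.22674 mol Fe, 0.22674 mol O.
CaO: 23.93/56.077 = 0.42673 mol → 0.42673 mol Ca, 0.42673 mol O.
SiO2: 51.52/60.083 = 0.85748 mol → 0.85748 mol Si, 1.71496 mol O.
Total oxygen = 2.56816 mol. Normalization factor = 6/2.56816 = 2.33630.
Mg per 6 O = 0.19973 × 2.33630 = 0.467.

0.467 Mg apfu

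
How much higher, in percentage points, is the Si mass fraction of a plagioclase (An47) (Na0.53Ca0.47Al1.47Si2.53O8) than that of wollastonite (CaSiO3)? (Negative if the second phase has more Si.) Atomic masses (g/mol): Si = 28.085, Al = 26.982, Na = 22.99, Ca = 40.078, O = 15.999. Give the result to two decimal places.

2.16 percentage points

Si in Na0.53Ca0.47Al1.47Si2.53O8: molar mass 269.732 g/mol; 2.53×28.085 = 71.055 g → 26.34 wt%.
Si in CaSiO3: molar mass 116.160 g/mol; 1×28.085 = 28.085 g → 24.18 wt%.
Difference = 26.34 − 24.18 = 2.16 percentage points.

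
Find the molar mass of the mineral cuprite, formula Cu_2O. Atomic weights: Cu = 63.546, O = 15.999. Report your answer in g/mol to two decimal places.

143.09 g/mol

Cu: 2 × 63.546 = 127.0920
O: 1 × 15.999 = 15.9990
Summing the contributions gives the formula mass.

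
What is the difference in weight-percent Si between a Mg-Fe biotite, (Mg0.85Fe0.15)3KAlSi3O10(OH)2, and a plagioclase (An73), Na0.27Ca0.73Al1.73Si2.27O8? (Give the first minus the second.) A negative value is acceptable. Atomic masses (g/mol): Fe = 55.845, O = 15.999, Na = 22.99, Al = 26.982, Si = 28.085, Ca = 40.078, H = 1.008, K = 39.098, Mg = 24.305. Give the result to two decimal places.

First mineral: 84.255 g Si in 431.447 g formula = 19.53 wt% Si.
Second mineral: 63.753 g Si in 273.888 g formula = 23.28 wt% Si.
19.53% − 23.28% gives a difference of -3.75 percentage points.

-3.75 percentage points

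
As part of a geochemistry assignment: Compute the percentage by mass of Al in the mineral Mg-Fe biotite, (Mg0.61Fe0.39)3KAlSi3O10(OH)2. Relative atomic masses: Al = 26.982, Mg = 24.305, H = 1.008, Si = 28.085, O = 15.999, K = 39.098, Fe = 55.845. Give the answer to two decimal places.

Formula mass = 1.83·24.305 + 1.17·55.845 + 1·39.098 + 1·26.982 + 3·28.085 + 12·15.999 + 2·1.008 = 454.156 g/mol, of which 26.982 g is Al.
So Al makes up 26.982/454.156 = 0.0594 of the mass, i.e. 5.94%.

5.94 wt%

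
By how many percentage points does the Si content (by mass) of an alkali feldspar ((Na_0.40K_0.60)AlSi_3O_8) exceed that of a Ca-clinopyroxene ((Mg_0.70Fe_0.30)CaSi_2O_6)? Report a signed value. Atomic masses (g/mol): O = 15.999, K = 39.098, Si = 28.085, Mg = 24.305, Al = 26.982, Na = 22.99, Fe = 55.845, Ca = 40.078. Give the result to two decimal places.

6.14 percentage points

Si in (Na_0.40K_0.60)AlSi_3O_8: molar mass 271.884 g/mol; 3×28.085 = 84.255 g → 30.99 wt%.
Si in (Mg_0.70Fe_0.30)CaSi_2O_6: molar mass 226.009 g/mol; 2×28.085 = 56.170 g → 24.85 wt%.
Difference = 30.99 − 24.85 = 6.14 percentage points.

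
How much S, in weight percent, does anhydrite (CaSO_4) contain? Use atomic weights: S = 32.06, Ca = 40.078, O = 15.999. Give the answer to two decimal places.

23.55 weight percent

Formula mass = 1·40.078 + 1·32.06 + 4·15.999 = 136.134 g/mol, of which 32.060 g is S.
So S makes up 32.060/136.134 = 0.2355 of the mass, i.e. 23.55%.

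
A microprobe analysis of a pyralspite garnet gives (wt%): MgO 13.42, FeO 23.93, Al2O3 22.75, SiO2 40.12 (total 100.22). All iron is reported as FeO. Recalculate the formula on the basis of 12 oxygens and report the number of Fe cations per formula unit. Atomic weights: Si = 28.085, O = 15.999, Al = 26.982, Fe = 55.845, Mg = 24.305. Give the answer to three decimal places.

1.496 Fe apfu

13.42 wt% MgO ÷ 40.304 g/mol = 0.33297 mol, giving 0.33297 Mg and 0.33297 O.
23.93 wt% FeO ÷ 71.844 g/mol = 0.33308 mol, giving 0.33308 Fe and 0.33308 O.
22.75 wt% Al2O3 ÷ 101.961 g/mol = 0.22312 mol, giving 0.44624 Al and 0.66936 O.
40.12 wt% SiO2 ÷ 60.083 g/mol = 0.66774 mol, giving 0.66774 Si and 1.33548 O.
Oxygen sums to 2.67089; scaling by 12/2.67089 = 4.49288 puts the formula on 12 O.
Fe: 0.33308 × 4.49288 = 1.496 atoms per formula unit.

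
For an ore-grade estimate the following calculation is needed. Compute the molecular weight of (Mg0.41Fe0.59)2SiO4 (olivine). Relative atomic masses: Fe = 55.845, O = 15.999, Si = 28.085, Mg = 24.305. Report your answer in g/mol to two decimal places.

M = 0.82(24.305) + 1.18(55.845) + 1(28.085) + 4(15.999)

177.91 g/mol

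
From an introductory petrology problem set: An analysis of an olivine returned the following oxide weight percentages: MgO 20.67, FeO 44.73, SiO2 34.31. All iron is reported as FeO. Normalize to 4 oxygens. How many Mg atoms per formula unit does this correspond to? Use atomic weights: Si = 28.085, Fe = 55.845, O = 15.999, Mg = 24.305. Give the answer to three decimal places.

MgO (M=40.304): mol = 0.51285; Mg = 0.51285, O = 0.51285.
FeO (M=71.844): mol = 0.62260; Fe = 0.62260, O = 0.62260.
SiO2 (M=60.083): mol = 0.57104; Si = 0.57104, O = 1.14208.
ΣO = 2.27753; factor = 4/ΣO = 1.75629.
Mg apfu = 0.51285 × 1.75629 = 0.901.

0.901 Mg apfu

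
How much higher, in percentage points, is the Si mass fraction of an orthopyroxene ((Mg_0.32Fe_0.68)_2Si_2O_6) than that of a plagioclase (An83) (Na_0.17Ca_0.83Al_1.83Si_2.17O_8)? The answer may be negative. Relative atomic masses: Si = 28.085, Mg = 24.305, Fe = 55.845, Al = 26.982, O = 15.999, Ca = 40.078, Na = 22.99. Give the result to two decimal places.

0.93 percentage points

M((Mg_0.32Fe_0.68)_2Si_2O_6) = 243.668 g/mol, so wt% Si = 56.170/243.668 × 100 = 23.05%.
M(Na_0.17Ca_0.83Al_1.83Si_2.17O_8) = 275.487 g/mol, so wt% Si = 60.944/275.487 × 100 = 22.12%.
23.05 − 22.12 = 0.93 pp.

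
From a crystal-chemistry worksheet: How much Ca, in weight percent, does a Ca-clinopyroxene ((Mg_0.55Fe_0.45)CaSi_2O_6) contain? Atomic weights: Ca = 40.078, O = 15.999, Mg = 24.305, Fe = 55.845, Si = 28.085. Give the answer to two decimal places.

17.37 weight percent

M((Mg_0.55Fe_0.45)CaSi_2O_6) = 230.740 g/mol.
Ca contributes 1 × 40.078 = 40.078 g per mole.
40.078/230.740 = 0.1737 → 17.37%.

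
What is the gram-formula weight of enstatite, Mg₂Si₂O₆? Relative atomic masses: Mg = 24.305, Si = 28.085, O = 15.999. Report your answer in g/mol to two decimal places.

200.77 g/mol

M = 2×24.305 + 2×28.085 + 6×15.999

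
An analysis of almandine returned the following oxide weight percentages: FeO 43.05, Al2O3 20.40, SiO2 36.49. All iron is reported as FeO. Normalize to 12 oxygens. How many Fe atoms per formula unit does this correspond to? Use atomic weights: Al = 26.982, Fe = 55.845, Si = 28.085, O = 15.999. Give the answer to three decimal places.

FeO (M=71.844): mol = 0.59921; Fe = 0.59921, O = 0.59921.
Al2O3 (M=101.961): mol = 0.20008; Al = 0.40016, O = 0.60024.
SiO2 (M=60.083): mol = 0.60733; Si = 0.60733, O = 1.21466.
ΣO = 2.41411; factor = 12/ΣO = 4.97078.
Fe apfu = 0.59921 × 4.97078 = 2.979.

2.979 Fe apfu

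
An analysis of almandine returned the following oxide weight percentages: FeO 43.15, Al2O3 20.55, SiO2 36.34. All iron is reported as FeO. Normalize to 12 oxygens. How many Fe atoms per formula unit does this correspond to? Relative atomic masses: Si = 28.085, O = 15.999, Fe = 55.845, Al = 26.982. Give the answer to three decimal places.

2.984 Fe apfu

43.15 wt% FeO ÷ 71.844 g/mol = 0.60061 mol, giving 0.60061 Fe and 0.60061 O.
20.55 wt% Al2O3 ÷ 101.961 g/mol = 0.20155 mol, giving 0.40310 Al and 0.60465 O.
36.34 wt% SiO2 ÷ 60.083 g/mol = 0.60483 mol, giving 0.60483 Si and 1.20966 O.
Oxygen sums to 2.41492; scaling by 12/2.41492 = 4.96911 puts the formula on 12 O.
Fe: 0.60061 × 4.96911 = 2.984 atoms per formula unit.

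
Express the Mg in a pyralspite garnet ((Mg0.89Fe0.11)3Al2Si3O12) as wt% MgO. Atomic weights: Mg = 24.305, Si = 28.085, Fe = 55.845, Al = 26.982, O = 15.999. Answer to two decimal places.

26.02 wt%

Formula mass = 413.530 g/mol.
2.67 Mg → 2.6700 mol MgO per formula unit; M(MgO) = 40.304, so MgO mass = 107.612 g.
107.612/413.530 × 100 = 26.02 wt%.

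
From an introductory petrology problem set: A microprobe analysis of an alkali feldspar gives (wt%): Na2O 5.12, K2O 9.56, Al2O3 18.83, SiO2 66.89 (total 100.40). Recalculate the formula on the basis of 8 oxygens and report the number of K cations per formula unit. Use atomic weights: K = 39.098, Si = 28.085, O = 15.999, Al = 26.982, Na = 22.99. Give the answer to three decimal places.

Na2O (M=61.979): mol = 0.08261; Na = 0.16522, O = 0.08261.
K2O (M=94.195): mol = 0.10149; K = 0.20298, O = 0.10149.
Al2O3 (M=101.961): mol = 0.18468; Al = 0.36936, O = 0.55404.
SiO2 (M=60.083): mol = 1.11329; Si = 1.11329, O = 2.22658.
ΣO = 2.96472; factor = 8/ΣO = 2.69840.
K apfu = 0.20298 × 2.69840 = 0.548.

0.548 K apfu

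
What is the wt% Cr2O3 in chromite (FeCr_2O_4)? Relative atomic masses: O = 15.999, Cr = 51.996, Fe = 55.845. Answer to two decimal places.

67.90 wt%

Molar mass of FeCr_2O_4 = 1·55.845 + 2·51.996 + 4·15.999 = 223.833 g/mol.
Each formula unit contains 2 Cr, equivalent to 2/2 = 1.0000 mol Cr2O3.
M(Cr2O3) = 2×51.996 + 3×15.999 = 151.989 g/mol.
Mass of Cr2O3 per formula unit = 1.0000 × 151.989 = 151.989 g.
Cr2O3 wt% = 151.989 / 223.833 × 100 = 67.90%.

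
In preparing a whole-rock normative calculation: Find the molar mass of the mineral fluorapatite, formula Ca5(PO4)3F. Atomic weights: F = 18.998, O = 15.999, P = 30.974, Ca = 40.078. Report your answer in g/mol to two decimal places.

504.30 g/mol

Ca: 5 × 40.078 = 200.3900
P: 3 × 30.974 = 92.9220
O: 12 × 15.999 = 191.9880
F: 1 × 18.998 = 18.9980
Summing the contributions gives the formula mass.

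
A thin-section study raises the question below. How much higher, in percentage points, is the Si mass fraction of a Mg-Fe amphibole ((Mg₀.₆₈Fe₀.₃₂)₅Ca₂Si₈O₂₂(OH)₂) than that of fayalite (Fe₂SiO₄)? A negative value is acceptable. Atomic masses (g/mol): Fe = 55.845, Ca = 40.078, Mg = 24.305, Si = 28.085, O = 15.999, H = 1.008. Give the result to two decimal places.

First mineral: 224.680 g Si in 862.817 g formula = 26.04 wt% Si.
Second mineral: 28.085 g Si in 203.771 g formula = 13.78 wt% Si.
26.04% − 13.78% gives a difference of 12.26 percentage points.

12.26 percentage points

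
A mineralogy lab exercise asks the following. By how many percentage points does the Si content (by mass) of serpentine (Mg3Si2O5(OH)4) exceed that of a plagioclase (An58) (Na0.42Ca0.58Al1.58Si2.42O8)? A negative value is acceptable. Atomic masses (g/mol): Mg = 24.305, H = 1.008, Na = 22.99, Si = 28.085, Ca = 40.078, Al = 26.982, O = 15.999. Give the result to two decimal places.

M(Mg3Si2O5(OH)4) = 277.108 g/mol, so wt% Si = 56.170/277.108 × 100 = 20.27%.
M(Na0.42Ca0.58Al1.58Si2.42O8) = 271.490 g/mol, so wt% Si = 67.966/271.490 × 100 = 25.03%.
20.27 − 25.03 = -4.76 pp.

-4.76 percentage points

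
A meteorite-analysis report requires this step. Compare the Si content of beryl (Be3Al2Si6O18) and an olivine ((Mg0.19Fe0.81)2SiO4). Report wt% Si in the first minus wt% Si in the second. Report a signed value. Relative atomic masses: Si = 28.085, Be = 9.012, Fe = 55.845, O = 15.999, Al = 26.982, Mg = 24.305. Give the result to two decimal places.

16.71 percentage points

First mineral: 168.510 g Si in 537.492 g formula = 31.35 wt% Si.
Second mineral: 28.085 g Si in 191.786 g formula = 14.64 wt% Si.
31.35% − 14.64% gives a difference of 16.71 percentage points.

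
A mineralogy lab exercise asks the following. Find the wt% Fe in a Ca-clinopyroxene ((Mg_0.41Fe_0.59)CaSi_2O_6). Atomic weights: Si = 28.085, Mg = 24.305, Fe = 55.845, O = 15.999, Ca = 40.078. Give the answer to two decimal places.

14.01 weight percent

Formula mass = 0.41×24.305 + 0.59×55.845 + 1×40.078 + 2×28.085 + 6×15.999 = 235.156 g/mol, of which 32.949 g is Fe.
So Fe makes up 32.949/235.156 = 0.1401 of the mass, i.e. 14.01%.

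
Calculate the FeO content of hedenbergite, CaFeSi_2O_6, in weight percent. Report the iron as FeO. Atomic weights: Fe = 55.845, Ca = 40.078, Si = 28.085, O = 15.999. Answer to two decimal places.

Formula mass = 248.087 g/mol.
1 Fe → 1.0000 mol FeO per formula unit; M(FeO) = 71.844, so FeO mass = 71.844 g.
71.844/248.087 × 100 = 28.96 wt%.

28.96 wt%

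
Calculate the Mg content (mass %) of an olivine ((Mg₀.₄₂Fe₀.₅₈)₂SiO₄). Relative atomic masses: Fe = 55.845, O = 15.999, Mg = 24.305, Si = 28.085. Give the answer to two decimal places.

M((Mg₀.₄₂Fe₀.₅₈)₂SiO₄) = 177.277 g/mol.
Mg contributes 0.84 × 24.305 = 20.416 g per mole.
20.416/177.277 = 0.1152 → 11.52%.

11.52 mass %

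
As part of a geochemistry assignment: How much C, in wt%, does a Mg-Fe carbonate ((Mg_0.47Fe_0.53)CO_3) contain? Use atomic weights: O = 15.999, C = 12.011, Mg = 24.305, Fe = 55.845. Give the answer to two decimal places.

11.89 wt%

M((Mg_0.47Fe_0.53)CO_3) = 101.029 g/mol.
C contributes 1 × 12.011 = 12.011 g per mole.
12.011/101.029 = 0.1189 → 11.89%.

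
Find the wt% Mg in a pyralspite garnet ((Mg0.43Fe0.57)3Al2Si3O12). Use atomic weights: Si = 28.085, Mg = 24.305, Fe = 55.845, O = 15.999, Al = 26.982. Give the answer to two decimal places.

Formula mass = 1.29*24.305 + 1.71*55.845 + 2*26.982 + 3*28.085 + 12*15.999 = 457.055 g/mol, of which 31.353 g is Mg.
So Mg makes up 31.353/457.055 = 0.0686 of the mass, i.e. 6.86%.

6.86 weight percent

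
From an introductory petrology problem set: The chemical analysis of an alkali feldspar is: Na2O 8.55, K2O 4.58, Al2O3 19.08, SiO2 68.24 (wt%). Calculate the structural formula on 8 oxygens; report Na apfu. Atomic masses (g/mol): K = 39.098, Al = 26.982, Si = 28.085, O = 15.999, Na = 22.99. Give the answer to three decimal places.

Na2O (M=61.979): mol = 0.13795; Na = 0.27590, O = 0.13795.
K2O (M=94.195): mol = 0.04862; K = 0.09724, O = 0.04862.
Al2O3 (M=101.961): mol = 0.18713; Al = 0.37426, O = 0.56139.
SiO2 (M=60.083): mol = 1.13576; Si = 1.13576, O = 2.27152.
ΣO = 3.01948; factor = 8/ΣO = 2.64946.
Na apfu = 0.27590 × 2.64946 = 0.731.

0.731 Na apfu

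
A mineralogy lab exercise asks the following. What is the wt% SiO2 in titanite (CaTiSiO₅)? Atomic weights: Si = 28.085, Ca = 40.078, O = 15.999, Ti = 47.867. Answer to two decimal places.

30.65 wt%

Molar mass of CaTiSiO₅ = 1·40.078 + 1·47.867 + 1·28.085 + 5·15.999 = 196.025 g/mol.
Each formula unit contains 1 Si, equivalent to 1/1 = 1.0000 mol SiO2.
M(SiO2) = 1×28.085 + 2×15.999 = 60.083 g/mol.
Mass of SiO2 per formula unit = 1.0000 × 60.083 = 60.083 g.
SiO2 wt% = 60.083 / 196.025 × 100 = 30.65%.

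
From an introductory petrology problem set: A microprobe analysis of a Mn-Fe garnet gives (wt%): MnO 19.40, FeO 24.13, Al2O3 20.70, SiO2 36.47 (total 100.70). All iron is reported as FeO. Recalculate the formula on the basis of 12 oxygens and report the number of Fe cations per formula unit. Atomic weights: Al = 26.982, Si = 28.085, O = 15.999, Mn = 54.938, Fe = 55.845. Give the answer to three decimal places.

19.40 wt% MnO ÷ 70.937 g/mol = 0.27348 mol, giving 0.27348 Mn and 0.27348 O.
24.13 wt% FeO ÷ 71.844 g/mol = 0.33587 mol, giving 0.33587 Fe and 0.33587 O.
20.70 wt% Al2O3 ÷ 101.961 g/mol = 0.20302 mol, giving 0.40604 Al and 0.60906 O.
36.47 wt% SiO2 ÷ 60.083 g/mol = 0.60699 mol, giving 0.60699 Si and 1.21398 O.
Oxygen sums to 2.43239; scaling by 12/2.43239 = 4.93342 puts the formula on 12 O.
Fe: 0.33587 × 4.93342 = 1.657 atoms per formula unit.

1.657 Fe apfu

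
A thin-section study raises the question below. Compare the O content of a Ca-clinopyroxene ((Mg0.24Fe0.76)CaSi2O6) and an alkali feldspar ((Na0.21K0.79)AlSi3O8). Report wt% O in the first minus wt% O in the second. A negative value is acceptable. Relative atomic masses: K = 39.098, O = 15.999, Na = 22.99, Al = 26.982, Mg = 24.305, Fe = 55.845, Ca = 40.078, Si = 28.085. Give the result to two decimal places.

-6.64 percentage points

First mineral: 95.994 g O in 240.517 g formula = 39.91 wt% O.
Second mineral: 127.992 g O in 274.944 g formula = 46.55 wt% O.
39.91% − 46.55% gives a difference of -6.64 percentage points.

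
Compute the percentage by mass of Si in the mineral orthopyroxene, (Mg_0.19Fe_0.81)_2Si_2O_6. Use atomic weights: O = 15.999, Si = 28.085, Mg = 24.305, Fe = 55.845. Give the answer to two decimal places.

Molar mass of (Mg_0.19Fe_0.81)_2Si_2O_6: 0.38×24.305 + 1.62×55.845 + 2×28.085 + 6×15.999 = 251.869 g/mol.
Mass of Si per formula unit: 2 × 28.085 = 56.170 g.
Weight fraction Si = 56.170 / 251.869 = 0.2230.

22.30 weight percent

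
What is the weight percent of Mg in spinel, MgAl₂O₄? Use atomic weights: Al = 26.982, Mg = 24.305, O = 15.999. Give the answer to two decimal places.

Molar mass of MgAl₂O₄: 1*24.305 + 2*26.982 + 4*15.999 = 142.265 g/mol.
Mass of Mg per formula unit: 1 × 24.305 = 24.305 g.
Weight fraction Mg = 24.305 / 142.265 = 0.1708.

17.08 mass %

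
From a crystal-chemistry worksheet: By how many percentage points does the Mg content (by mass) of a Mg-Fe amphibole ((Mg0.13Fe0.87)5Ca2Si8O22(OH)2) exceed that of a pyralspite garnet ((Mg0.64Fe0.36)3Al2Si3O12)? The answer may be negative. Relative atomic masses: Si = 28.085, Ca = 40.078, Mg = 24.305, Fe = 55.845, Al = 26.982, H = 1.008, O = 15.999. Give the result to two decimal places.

-9.01 percentage points

First mineral: 15.798 g Mg in 949.552 g formula = 1.66 wt% Mg.
Second mineral: 46.666 g Mg in 437.185 g formula = 10.67 wt% Mg.
1.66% − 10.67% gives a difference of -9.01 percentage points.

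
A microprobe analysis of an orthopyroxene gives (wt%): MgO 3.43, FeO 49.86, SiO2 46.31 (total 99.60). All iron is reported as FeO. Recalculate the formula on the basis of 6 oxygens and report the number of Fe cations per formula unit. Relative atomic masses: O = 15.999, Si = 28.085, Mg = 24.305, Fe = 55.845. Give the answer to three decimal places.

1.794 Fe apfu

MgO (M=40.304): mol = 0.08510; Mg = 0.08510, O = 0.08510.
FeO (M=71.844): mol = 0.69400; Fe = 0.69400, O = 0.69400.
SiO2 (M=60.083): mol = 0.77077; Si = 0.77077, O = 1.54154.
ΣO = 2.32064; factor = 6/ΣO = 2.58549.
Fe apfu = 0.69400 × 2.58549 = 1.794.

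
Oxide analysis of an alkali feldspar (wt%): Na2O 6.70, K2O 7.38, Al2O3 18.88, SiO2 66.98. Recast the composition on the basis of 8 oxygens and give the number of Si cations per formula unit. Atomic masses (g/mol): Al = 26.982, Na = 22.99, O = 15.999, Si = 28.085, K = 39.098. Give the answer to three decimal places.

3.001 Si apfu

Na2O: 6.70/61.979 = 0.10810 mol → 0.21620 mol Na, 0.10810 mol O.
K2O: 7.38/94.195 = 0.07835 mol → 0.15670 mol K, 0.07835 mol O.
Al2O3: 18.88/101.961 = 0.18517 mol → 0.37034 mol Al, 0.55551 mol O.
SiO2: 66.98/60.083 = 1.11479 mol → 1.11479 mol Si, 2.22958 mol O.
Total oxygen = 2.97154 mol. Normalization factor = 8/2.97154 = 2.69221.
Si per 8 O = 1.11479 × 2.69221 = 3.001.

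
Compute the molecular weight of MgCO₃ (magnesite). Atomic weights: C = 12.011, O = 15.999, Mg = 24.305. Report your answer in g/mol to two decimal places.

84.31 g/mol

Mg: 1 × 24.305 = 24.3050
C: 1 × 12.011 = 12.0110
O: 3 × 15.999 = 47.9970
Summing the contributions gives the formula mass.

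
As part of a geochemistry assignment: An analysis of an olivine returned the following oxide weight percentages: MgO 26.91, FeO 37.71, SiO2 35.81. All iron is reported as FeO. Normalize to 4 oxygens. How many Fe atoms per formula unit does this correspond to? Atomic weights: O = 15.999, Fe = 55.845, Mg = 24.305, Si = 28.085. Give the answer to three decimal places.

0.880 Fe apfu

MgO: 26.91/40.304 = 0.66768 mol → 0.66768 mol Mg, 0.66768 mol O.
FeO: 37.71/71.844 = 0.52489 mol → 0.52489 mol Fe, 0.52489 mol O.
SiO2: 35.81/60.083 = 0.59601 mol → 0.59601 mol Si, 1.19202 mol O.
Total oxygen = 2.38459 mol. Normalization factor = 4/2.38459 = 1.67744.
Fe per 4 O = 0.52489 × 1.67744 = 0.880.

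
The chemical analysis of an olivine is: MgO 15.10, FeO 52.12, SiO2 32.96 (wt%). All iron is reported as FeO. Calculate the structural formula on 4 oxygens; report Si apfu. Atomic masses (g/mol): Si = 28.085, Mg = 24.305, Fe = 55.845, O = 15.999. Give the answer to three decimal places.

MgO (M=40.304): mol = 0.37465; Mg = 0.37465, O = 0.37465.
FeO (M=71.844): mol = 0.72546; Fe = 0.72546, O = 0.72546.
SiO2 (M=60.083): mol = 0.54857; Si = 0.54857, O = 1.09714.
ΣO = 2.19725; factor = 4/ΣO = 1.82046.
Si apfu = 0.54857 × 1.82046 = 0.999.

0.999 Si apfu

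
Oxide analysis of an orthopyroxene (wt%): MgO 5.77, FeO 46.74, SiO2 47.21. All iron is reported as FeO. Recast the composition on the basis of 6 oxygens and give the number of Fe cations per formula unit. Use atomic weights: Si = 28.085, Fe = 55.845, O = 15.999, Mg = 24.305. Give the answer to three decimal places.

1.650 Fe apfu

5.77 wt% MgO ÷ 40.304 g/mol = 0.14316 mol, giving 0.14316 Mg and 0.14316 O.
46.74 wt% FeO ÷ 71.844 g/mol = 0.65058 mol, giving 0.65058 Fe and 0.65058 O.
47.21 wt% SiO2 ÷ 60.083 g/mol = 0.78575 mol, giving 0.78575 Si and 1.57150 O.
Oxygen sums to 2.36524; scaling by 6/2.36524 = 2.53674 puts the formula on 6 O.
Fe: 0.65058 × 2.53674 = 1.650 atoms per formula unit.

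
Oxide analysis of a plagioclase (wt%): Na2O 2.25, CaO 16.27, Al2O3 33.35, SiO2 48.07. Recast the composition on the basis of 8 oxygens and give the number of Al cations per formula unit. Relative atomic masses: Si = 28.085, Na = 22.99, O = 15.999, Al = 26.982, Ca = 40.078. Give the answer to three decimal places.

1.800 Al apfu

Na2O: 2.25/61.979 = 0.03630 mol → 0.07260 mol Na, 0.03630 mol O.
CaO: 16.27/56.077 = 0.29014 mol → 0.29014 mol Ca, 0.29014 mol O.
Al2O3: 33.35/101.961 = 0.32709 mol → 0.65418 mol Al, 0.98127 mol O.
SiO2: 48.07/60.083 = 0.80006 mol → 0.80006 mol Si, 1.60012 mol O.
Total oxygen = 2.90783 mol. Normalization factor = 8/2.90783 = 2.75119.
Al per 8 O = 0.65418 × 2.75119 = 1.800.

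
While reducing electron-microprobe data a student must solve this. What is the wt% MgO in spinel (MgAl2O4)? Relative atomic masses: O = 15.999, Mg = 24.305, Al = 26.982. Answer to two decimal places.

28.33 wt%

Molar mass of MgAl2O4 = 1×24.305 + 2×26.982 + 4×15.999 = 142.265 g/mol.
Each formula unit contains 1 Mg, equivalent to 1/1 = 1.0000 mol MgO.
M(MgO) = 1×24.305 + 1×15.999 = 40.304 g/mol.
Mass of MgO per formula unit = 1.0000 × 40.304 = 40.304 g.
MgO wt% = 40.304 / 142.265 × 100 = 28.33%.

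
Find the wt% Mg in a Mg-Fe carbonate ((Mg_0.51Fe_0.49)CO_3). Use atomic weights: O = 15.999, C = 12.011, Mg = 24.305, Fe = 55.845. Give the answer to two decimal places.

12.42 wt%

Formula mass = 0.51*24.305 + 0.49*55.845 + 1*12.011 + 3*15.999 = 99.768 g/mol, of which 12.396 g is Mg.
So Mg makes up 12.396/99.768 = 0.1242 of the mass, i.e. 12.42%.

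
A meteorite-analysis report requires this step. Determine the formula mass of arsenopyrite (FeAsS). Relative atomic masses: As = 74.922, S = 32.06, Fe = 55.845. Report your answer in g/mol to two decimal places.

The formula mass is the sum 1·55.845 + 1·74.922 + 1·32.06.

162.83 g/mol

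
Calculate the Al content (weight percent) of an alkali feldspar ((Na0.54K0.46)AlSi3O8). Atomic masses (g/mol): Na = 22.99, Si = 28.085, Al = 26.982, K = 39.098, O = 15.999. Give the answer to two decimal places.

Formula mass = 0.54*22.99 + 0.46*39.098 + 1*26.982 + 3*28.085 + 8*15.999 = 269.629 g/mol, of which 26.982 g is Al.
So Al makes up 26.982/269.629 = 0.1001 of the mass, i.e. 10.01%.

10.01 weight percent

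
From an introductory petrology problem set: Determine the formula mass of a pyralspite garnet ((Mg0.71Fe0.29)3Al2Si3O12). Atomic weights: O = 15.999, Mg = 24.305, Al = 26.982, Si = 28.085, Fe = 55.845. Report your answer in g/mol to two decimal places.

M = 2.13(24.305) + 0.87(55.845) + 2(26.982) + 3(28.085) + 12(15.999)

430.56 g/mol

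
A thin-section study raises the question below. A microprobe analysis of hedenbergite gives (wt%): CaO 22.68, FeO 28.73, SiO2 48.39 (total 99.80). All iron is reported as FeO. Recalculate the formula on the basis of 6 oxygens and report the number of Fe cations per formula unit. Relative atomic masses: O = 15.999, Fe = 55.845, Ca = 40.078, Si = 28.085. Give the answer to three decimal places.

0.993 Fe apfu

22.68 wt% CaO ÷ 56.077 g/mol = 0.40444 mol, giving 0.40444 Ca and 0.40444 O.
28.73 wt% FeO ÷ 71.844 g/mol = 0.39989 mol, giving 0.39989 Fe and 0.39989 O.
48.39 wt% SiO2 ÷ 60.083 g/mol = 0.80539 mol, giving 0.80539 Si and 1.61078 O.
Oxygen sums to 2.41511; scaling by 6/2.41511 = 2.48436 puts the formula on 6 O.
Fe: 0.39989 × 2.48436 = 0.993 atoms per formula unit.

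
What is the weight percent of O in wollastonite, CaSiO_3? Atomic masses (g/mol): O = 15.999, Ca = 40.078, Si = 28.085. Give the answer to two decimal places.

41.32 weight percent

M(CaSiO_3) = 116.160 g/mol.
O contributes 3 × 15.999 = 47.997 g per mole.
47.997/116.160 = 0.4132 → 41.32%.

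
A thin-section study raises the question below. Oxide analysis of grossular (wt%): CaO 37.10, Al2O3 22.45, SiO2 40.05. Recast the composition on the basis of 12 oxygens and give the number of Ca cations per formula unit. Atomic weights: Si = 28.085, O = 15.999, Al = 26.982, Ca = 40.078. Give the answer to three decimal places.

2.990 Ca apfu

CaO: 37.10/56.077 = 0.66159 mol → 0.66159 mol Ca, 0.66159 mol O.
Al2O3: 22.45/101.961 = 0.22018 mol → 0.44036 mol Al, 0.66054 mol O.
SiO2: 40.05/60.083 = 0.66658 mol → 0.66658 mol Si, 1.33316 mol O.
Total oxygen = 2.65529 mol. Normalization factor = 12/2.65529 = 4.51928.
Ca per 12 O = 0.66159 × 4.51928 = 2.990.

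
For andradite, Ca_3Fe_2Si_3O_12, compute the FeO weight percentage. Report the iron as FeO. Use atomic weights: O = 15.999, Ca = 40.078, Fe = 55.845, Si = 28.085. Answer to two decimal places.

M(Ca_3Fe_2Si_3O_12) = 508.167 g/mol; M(FeO) = 71.844 g/mol.
Moles FeO per formula unit = 2 Fe ÷ 1 = 2.0000.
FeO fraction = (2.0000 × 71.844) / 508.167 = 143.688/508.167 = 0.2828.

28.28 wt%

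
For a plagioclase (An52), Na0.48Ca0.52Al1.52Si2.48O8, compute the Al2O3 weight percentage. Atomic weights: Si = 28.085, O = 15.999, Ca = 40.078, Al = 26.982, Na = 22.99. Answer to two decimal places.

M(Na0.48Ca0.52Al1.52Si2.48O8) = 270.531 g/mol; M(Al2O3) = 101.961 g/mol.
Moles Al2O3 per formula unit = 1.52 Al ÷ 2 = 0.7600.
Al2O3 fraction = (0.7600 × 101.961) / 270.531 = 77.490/270.531 = 0.2864.

28.64 wt%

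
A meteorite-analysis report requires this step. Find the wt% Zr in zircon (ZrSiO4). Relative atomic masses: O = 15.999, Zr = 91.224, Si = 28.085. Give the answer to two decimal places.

49.77 wt%

Formula mass = 1*91.224 + 1*28.085 + 4*15.999 = 183.305 g/mol, of which 91.224 g is Zr.
So Zr makes up 91.224/183.305 = 0.4977 of the mass, i.e. 49.77%.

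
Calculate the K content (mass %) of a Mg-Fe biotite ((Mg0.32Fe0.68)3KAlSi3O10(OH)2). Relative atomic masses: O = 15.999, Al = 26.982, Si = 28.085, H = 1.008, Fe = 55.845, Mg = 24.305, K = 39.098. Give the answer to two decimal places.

8.12 mass %

M((Mg0.32Fe0.68)3KAlSi3O10(OH)2) = 481.596 g/mol.
K contributes 1 × 39.098 = 39.098 g per mole.
39.098/481.596 = 0.0812 → 8.12%.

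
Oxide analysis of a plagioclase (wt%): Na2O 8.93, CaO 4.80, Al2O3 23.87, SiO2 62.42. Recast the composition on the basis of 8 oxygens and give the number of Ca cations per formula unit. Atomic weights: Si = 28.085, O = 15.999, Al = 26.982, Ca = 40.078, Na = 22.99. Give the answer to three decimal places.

0.228 Ca apfu

Na2O (M=61.979): mol = 0.14408; Na = 0.28816, O = 0.14408.
CaO (M=56.077): mol = 0.08560; Ca = 0.08560, O = 0.08560.
Al2O3 (M=101.961): mol = 0.23411; Al = 0.46822, O = 0.70233.
SiO2 (M=60.083): mol = 1.03890; Si = 1.03890, O = 2.07780.
ΣO = 3.00981; factor = 8/ΣO = 2.65798.
Ca apfu = 0.08560 × 2.65798 = 0.228.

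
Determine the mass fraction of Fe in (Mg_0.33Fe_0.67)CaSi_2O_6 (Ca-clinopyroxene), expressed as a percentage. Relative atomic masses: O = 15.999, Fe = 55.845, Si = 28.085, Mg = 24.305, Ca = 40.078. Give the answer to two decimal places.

15.74 wt%

M((Mg_0.33Fe_0.67)CaSi_2O_6) = 237.679 g/mol.
Fe contributes 0.67 × 55.845 = 37.416 g per mole.
37.416/237.679 = 0.1574 → 15.74%.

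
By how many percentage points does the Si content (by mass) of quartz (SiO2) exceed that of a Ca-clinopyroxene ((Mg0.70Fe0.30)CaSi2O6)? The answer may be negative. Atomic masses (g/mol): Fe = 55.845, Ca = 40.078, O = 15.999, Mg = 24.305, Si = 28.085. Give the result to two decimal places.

21.89 percentage points

First mineral: 28.085 g Si in 60.083 g formula = 46.74 wt% Si.
Second mineral: 56.170 g Si in 226.009 g formula = 24.85 wt% Si.
46.74% − 24.85% gives a difference of 21.89 percentage points.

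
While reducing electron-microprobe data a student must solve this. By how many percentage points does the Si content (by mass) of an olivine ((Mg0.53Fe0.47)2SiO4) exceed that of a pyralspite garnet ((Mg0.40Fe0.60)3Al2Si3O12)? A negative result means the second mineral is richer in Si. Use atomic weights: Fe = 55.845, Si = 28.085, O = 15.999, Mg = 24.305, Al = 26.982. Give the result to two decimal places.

First mineral: 28.085 g Si in 170.339 g formula = 16.49 wt% Si.
Second mineral: 84.255 g Si in 459.894 g formula = 18.32 wt% Si.
16.49% − 18.32% gives a difference of -1.83 percentage points.

-1.83 percentage points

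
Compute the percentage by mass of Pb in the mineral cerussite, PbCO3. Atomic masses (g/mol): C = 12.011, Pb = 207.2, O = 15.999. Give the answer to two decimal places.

Formula mass = 1*207.2 + 1*12.011 + 3*15.999 = 267.208 g/mol, of which 207.200 g is Pb.
So Pb makes up 207.200/267.208 = 0.7754 of the mass, i.e. 77.54%.

77.54 wt%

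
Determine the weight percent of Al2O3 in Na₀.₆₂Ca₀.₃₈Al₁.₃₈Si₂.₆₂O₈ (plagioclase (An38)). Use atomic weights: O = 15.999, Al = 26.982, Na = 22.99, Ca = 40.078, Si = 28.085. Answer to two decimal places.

26.22 wt%

Formula mass = 268.293 g/mol.
1.38 Al → 0.6900 mol Al2O3 per formula unit; M(Al2O3) = 101.961, so Al2O3 mass = 70.353 g.
70.353/268.293 × 100 = 26.22 wt%.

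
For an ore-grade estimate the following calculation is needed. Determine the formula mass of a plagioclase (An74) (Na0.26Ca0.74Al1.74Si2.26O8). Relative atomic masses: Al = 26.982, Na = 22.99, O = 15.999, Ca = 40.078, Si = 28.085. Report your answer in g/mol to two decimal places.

Na: 0.26 × 22.99 = 5.9774
Ca: 0.74 × 40.078 = 29.6577
Al: 1.74 × 26.982 = 46.9487
Si: 2.26 × 28.085 = 63.4721
O: 8 × 15.999 = 127.9920
Summing the contributions gives the formula mass.

274.05 g/mol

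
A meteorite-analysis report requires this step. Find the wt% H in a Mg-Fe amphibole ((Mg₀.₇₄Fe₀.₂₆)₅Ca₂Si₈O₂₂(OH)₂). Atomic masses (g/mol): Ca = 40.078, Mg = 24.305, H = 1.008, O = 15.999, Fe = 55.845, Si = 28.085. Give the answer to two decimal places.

0.24 weight percent

M((Mg₀.₇₄Fe₀.₂₆)₅Ca₂Si₈O₂₂(OH)₂) = 853.355 g/mol.
H contributes 2 × 1.008 = 2.016 g per mole.
2.016/853.355 = 0.0024 → 0.24%.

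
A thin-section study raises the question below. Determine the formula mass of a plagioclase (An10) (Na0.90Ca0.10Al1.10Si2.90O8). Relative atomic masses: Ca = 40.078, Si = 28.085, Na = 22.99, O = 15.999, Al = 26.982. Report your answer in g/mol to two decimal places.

M = 0.90(22.99) + 0.10(40.078) + 1.10(26.982) + 2.90(28.085) + 8(15.999)

263.82 g/mol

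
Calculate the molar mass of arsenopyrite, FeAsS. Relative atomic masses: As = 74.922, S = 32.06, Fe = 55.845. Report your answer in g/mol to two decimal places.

The formula mass is the sum 1×55.845 + 1×74.922 + 1×32.06.

162.83 g/mol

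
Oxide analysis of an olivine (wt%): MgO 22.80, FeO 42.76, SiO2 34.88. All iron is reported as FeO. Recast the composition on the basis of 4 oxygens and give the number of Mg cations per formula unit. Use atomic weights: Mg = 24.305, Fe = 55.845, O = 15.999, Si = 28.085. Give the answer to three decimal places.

0.975 Mg apfu

MgO: 22.80/40.304 = 0.56570 mol → 0.56570 mol Mg, 0.56570 mol O.
FeO: 42.76/71.844 = 0.59518 mol → 0.59518 mol Fe, 0.59518 mol O.
SiO2: 34.88/60.083 = 0.58053 mol → 0.58053 mol Si, 1.16106 mol O.
Total oxygen = 2.32194 mol. Normalization factor = 4/2.32194 = 1.72270.
Mg per 4 O = 0.56570 × 1.72270 = 0.975.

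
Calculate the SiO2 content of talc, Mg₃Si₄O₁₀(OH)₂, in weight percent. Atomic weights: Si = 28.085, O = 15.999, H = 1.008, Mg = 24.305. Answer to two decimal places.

63.37 wt%

Molar mass of Mg₃Si₄O₁₀(OH)₂ = 3*24.305 + 4*28.085 + 12*15.999 + 2*1.008 = 379.259 g/mol.
Each formula unit contains 4 Si, equivalent to 4/1 = 4.0000 mol SiO2.
M(SiO2) = 1×28.085 + 2×15.999 = 60.083 g/mol.
Mass of SiO2 per formula unit = 4.0000 × 60.083 = 240.332 g.
SiO2 wt% = 240.332 / 379.259 × 100 = 63.37%.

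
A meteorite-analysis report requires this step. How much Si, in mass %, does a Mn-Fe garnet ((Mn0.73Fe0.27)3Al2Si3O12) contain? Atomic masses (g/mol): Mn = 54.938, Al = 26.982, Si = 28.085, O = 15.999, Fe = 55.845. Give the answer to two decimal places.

M((Mn0.73Fe0.27)3Al2Si3O12) = 495.756 g/mol.
Si contributes 3 × 28.085 = 84.255 g per mole.
84.255/495.756 = 0.1700 → 17.00%.

17.00 mass %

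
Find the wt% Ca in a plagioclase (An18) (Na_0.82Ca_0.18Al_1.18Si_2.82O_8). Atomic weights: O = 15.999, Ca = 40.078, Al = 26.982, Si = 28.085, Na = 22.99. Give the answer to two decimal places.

M(Na_0.82Ca_0.18Al_1.18Si_2.82O_8) = 265.096 g/mol.
Ca contributes 0.18 × 40.078 = 7.214 g per mole.
7.214/265.096 = 0.0272 → 2.72%.

2.72 weight percent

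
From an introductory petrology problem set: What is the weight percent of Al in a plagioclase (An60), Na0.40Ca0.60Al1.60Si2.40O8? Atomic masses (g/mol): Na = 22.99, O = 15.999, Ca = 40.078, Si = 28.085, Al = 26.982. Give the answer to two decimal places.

M(Na0.40Ca0.60Al1.60Si2.40O8) = 271.810 g/mol.
Al contributes 1.60 × 26.982 = 43.171 g per mole.
43.171/271.810 = 0.1588 → 15.88%.

15.88 weight percent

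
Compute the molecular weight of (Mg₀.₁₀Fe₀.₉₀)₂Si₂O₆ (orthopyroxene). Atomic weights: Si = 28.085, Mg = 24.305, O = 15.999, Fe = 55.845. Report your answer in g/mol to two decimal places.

The formula mass is the sum 0.20·24.305 + 1.80·55.845 + 2·28.085 + 6·15.999.

257.55 g/mol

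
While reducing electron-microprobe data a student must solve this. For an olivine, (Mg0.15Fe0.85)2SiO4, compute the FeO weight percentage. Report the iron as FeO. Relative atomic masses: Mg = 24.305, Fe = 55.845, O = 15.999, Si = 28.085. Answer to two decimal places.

M((Mg0.15Fe0.85)2SiO4) = 194.309 g/mol; M(FeO) = 71.844 g/mol.
Moles FeO per formula unit = 1.70 Fe ÷ 1 = 1.7000.
FeO fraction = (1.7000 × 71.844) / 194.309 = 122.135/194.309 = 0.6286.

62.86 wt%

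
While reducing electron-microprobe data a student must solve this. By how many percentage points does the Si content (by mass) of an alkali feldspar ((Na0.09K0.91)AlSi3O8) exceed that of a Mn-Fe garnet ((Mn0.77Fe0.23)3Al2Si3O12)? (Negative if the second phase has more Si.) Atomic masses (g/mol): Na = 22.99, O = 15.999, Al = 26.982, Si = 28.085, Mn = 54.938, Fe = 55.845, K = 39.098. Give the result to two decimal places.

13.43 percentage points

Si in (Na0.09K0.91)AlSi3O8: molar mass 276.877 g/mol; 3×28.085 = 84.255 g → 30.43 wt%.
Si in (Mn0.77Fe0.23)3Al2Si3O12: molar mass 495.647 g/mol; 3×28.085 = 84.255 g → 17.00 wt%.
Difference = 30.43 − 17.00 = 13.43 percentage points.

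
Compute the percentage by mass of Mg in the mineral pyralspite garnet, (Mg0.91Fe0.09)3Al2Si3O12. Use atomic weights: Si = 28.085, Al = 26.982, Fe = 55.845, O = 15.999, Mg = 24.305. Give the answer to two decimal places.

M((Mg0.91Fe0.09)3Al2Si3O12) = 411.638 g/mol.
Mg contributes 2.73 × 24.305 = 66.353 g per mole.
66.353/411.638 = 0.1612 → 16.12%.

16.12 wt%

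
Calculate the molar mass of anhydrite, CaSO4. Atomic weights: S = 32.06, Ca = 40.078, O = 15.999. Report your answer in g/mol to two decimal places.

The formula mass is the sum 1·40.078 + 1·32.06 + 4·15.999.

136.13 g/mol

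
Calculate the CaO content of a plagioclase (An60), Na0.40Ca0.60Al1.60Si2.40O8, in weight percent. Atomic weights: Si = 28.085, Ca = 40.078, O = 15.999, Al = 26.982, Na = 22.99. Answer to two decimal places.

Formula mass = 271.810 g/mol.
0.60 Ca → 0.6000 mol CaO per formula unit; M(CaO) = 56.077, so CaO mass = 33.646 g.
33.646/271.810 × 100 = 12.38 wt%.

12.38 wt%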